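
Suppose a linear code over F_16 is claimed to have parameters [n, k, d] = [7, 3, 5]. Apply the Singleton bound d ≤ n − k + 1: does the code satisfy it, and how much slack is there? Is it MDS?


Singleton RHS = n − k + 1 = 5, slack = 0, bound satisfied, MDS.

Singleton bound: d ≤ n − k + 1.
Here n = 7, k = 3, so n − k + 1 = 5.
Given d = 5, check d ≤ 5: YES.
Slack = (n − k + 1) − d = 0.
The code is MDS (slack = 0).
Description: the claimed parameters are [7, 3, 5]_16; such a code would be MDS (meets Singleton bound).


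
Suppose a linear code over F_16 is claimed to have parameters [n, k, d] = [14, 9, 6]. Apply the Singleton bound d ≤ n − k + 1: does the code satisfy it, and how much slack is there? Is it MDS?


Singleton RHS = n − k + 1 = 6, slack = 0, bound satisfied, MDS.

Singleton bound: d ≤ n − k + 1.
Here n = 14, k = 9, so n − k + 1 = 6.
Given d = 6, check d ≤ 6: YES.
Slack = (n − k + 1) − d = 0.
The code is MDS (slack = 0).
Description: the claimed parameters are [14, 9, 6]_16; such a code would be MDS (meets Singleton bound).


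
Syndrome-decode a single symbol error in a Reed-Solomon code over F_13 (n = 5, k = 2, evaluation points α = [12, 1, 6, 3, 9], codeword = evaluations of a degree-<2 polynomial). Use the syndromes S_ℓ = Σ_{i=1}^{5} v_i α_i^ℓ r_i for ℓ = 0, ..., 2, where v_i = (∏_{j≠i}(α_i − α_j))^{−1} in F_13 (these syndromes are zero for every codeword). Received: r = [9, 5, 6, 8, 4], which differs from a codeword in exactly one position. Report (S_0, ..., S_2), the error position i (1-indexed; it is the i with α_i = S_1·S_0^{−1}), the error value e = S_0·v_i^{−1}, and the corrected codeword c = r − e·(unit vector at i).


S = (7, 6, 7), error at position 1, error magnitude e = 7, c = [2, 5, 6, 8, 4].

Step 1: column multipliers v_i = (∏_{j≠i}(α_i − α_j))^{−1} mod 13.
  i = 1 (α = 12): (12−1)(12−6)(12−3)(12−9) = 11·6·9·3 = 1782 ≡ 1, so v_1 = 1^{−1} = 1 (mod 13).
  i = 2 (α = 1): (1−12)(1−6)(1−3)(1−9) = (−11)·(−5)·(−2)·(−8) = 880 ≡ 9, so v_2 = 9^{−1} = 3 (mod 13).
  i = 3 (α = 6): (6−12)(6−1)(6−3)(6−9) = (−6)·5·3·(−3) = 270 ≡ 10, so v_3 = 10^{−1} = 4 (mod 13).
  i = 4 (α = 3): (3−12)(3−1)(3−6)(3−9) = (−9)·2·(−3)·(−6) = −324 ≡ 1, so v_4 = 1^{−1} = 1 (mod 13).
  i = 5 (α = 9): (9−12)(9−1)(9−6)(9−3) = (−3)·8·3·6 = −432 ≡ 10, so v_5 = 10^{−1} = 4 (mod 13).
  v = [1, 3, 4, 1, 4].
Step 2: syndromes of r = [9, 5, 6, 8, 4] (all sums mod 13).
  S_0 = Σ v_i r_i = 1·9 + 3·5 + 4·6 + 1·8 + 4·4 = 72 ≡ 7.
  S_1 = Σ v_i α_i r_i = 1·12·9 + 3·1·5 + 4·6·6 + 1·3·8 + 4·9·4 = 435 ≡ 6.
  α_i^2 mod 13 = [1, 1, 10, 9, 3].
  S_2 = Σ v_i α_i^2 r_i = 1·1·9 + 3·1·5 + 4·10·6 + 1·9·8 + 4·3·4 = 384 ≡ 7.
  S = (7, 6, 7) ≠ 0, so r is not a codeword (an error is present).
Step 3: locate the error. For a single error e at position i, S_ℓ = v_i·e·α_i^ℓ, so α_err = S_1/S_0.
  S_0^{−1} = 7^{−1} = 2 (mod 13), so α_err = 6·2 = 12 ≡ 12 = α_1. Error position i = 1.
  Consistency check: S_2/S_1 = 7·11 = 77 ≡ 12 = α_err ✓ (single-error assumption holds).
Step 4: error magnitude e = S_0/v_1 = S_0·∏_{j≠1}(α_1 − α_j) = 7·1 = 7 ≡ 7 (mod 13).
Step 5: correct position 1: c_1 = r_1 − e = 9 − 7 ≡ 2 (mod 13). Hence c = [2, 5, 6, 8, 4].
  Check: interpolating c through the α_i gives m(x) = 10 + 8·x (degree < 2) with m(α_i) = c_i for every i, so c is indeed a codeword.


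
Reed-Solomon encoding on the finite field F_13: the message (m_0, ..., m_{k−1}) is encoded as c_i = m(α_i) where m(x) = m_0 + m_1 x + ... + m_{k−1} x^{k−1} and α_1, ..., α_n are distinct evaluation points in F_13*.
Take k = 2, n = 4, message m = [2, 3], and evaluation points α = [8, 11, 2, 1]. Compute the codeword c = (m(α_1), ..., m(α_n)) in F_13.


c = [0, 9, 8, 5]

Message polynomial: m(x) = 2 + 3·x (mod 13).
For each evaluation point α_i, compute m(α_i) mod 13:
  α_1 = 8: Horner steps 3 → 0, so m(8) = 0.
  α_2 = 11: Horner steps 3 → 9, so m(11) = 9.
  α_3 = 2: Horner steps 3 → 8, so m(2) = 8.
  α_4 = 1: Horner steps 3 → 5, so m(1) = 5.
Codeword c = [0, 9, 8, 5] ∈ F_13^4.


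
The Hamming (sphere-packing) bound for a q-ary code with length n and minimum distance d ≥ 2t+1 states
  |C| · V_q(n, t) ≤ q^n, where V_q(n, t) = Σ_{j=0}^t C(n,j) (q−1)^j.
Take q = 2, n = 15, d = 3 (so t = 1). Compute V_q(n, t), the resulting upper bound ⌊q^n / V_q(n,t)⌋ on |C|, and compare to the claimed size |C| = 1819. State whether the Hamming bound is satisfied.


V_q(n, t) = 16, q^n = 32768, Hamming bound = 2048, |C| = 1819 ≤ bound (satisfied).

Step 1: Compute V_q(n, t) = Σ_{j=0}^1 C(n, j) (q−1)^j.
  j = 0: C(15,0)·(1)^0 = 1·1 = 1.
  j = 1: C(15,1)·(1)^1 = 15·1 = 15.
  V_q(n, t) = 1 + 15 = 16.
Step 2: q^n = 2^15 = 32768.
Step 3: Hamming bound ⌊q^n / V_q(n,t)⌋ = ⌊32768/16⌋ = 2048.
Step 4: Compare |C| = 1819 to 2048: satisfied.
The claimed |C| lies below the Hamming bound.


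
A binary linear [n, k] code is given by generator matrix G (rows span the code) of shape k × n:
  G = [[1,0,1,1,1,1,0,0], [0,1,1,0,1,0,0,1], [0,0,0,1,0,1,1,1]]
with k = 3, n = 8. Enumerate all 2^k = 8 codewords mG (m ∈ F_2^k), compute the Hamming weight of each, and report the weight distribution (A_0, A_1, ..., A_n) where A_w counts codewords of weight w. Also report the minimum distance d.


Weight distribution: A_0 = 1, A_3 = 1, A_4 = 2, A_5 = 3, A_6 = 1. Minimum distance d = 3.

Enumerate all 2^3 = 8 messages m ∈ F_2^3.
For each, compute codeword c = mG in F_2^8, then tally its weight.
  m = 000 → c = 00000000, weight = 0.
  m = 100 → c = 10111100, weight = 5.
  m = 010 → c = 01101001, weight = 4.
  m = 110 → c = 11010101, weight = 5.
  m = 001 → c = 00010111, weight = 4.
  m = 101 → c = 10101011, weight = 5.
  m = 011 → c = 01111110, weight = 6.
  m = 111 → c = 11000010, weight = 3.
Tally weights:
  weight 0: 1 codewords.
  weight 3: 1 codewords.
  weight 4: 2 codewords.
  weight 5: 3 codewords.
  weight 6: 1 codewords.
Minimum distance d = smallest w > 0 with A_w > 0 = 3.
Sanity: Σ A_w = 8 = 2^3 = 8 ✓.


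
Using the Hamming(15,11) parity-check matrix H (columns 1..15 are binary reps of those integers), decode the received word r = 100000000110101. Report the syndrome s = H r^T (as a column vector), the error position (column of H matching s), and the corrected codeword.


s = (0, 0, 1, 0)^T, error position = 2, corrected codeword c = 110000000110101

Compute s = H r^T mod 2 one row at a time:
  s_1 = 0 + 0 + 1 + 1 + 0 + 1 + 0 + 1 = 4 ≡ 0 (mod 2).
  s_2 = 0 + 0 + 0 + 0 + 0 + 1 + 0 + 1 = 2 ≡ 0 (mod 2).
  s_3 = 0 + 0 + 0 + 0 + 1 + 1 + 0 + 1 = 3 ≡ 1 (mod 2).
  s_4 = 1 + 0 + 0 + 0 + 0 + 1 + 1 + 1 = 4 ≡ 0 (mod 2).
s = (0, 0, 1, 0)^T — this equals column 2 of H (binary 0010), so error is at position 2.
Correct: flip bit 2 of r = 100000000110101 to get c = 110000000110101.


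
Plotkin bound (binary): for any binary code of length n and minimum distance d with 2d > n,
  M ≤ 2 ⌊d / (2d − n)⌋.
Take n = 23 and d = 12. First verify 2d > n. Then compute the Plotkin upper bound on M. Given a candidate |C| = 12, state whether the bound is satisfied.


Plotkin bound M ≤ 24; given |C| = 12 ≤ bound (satisfied).

Check applicability: 2d = 24, n = 23.
2d − n = 1 > 0, so Plotkin applies.
Compute d/(2d−n) = 12/1 ≈ 12.0000.
⌊d/(2d−n)⌋ = 12.
Plotkin bound: M ≤ 2·12 = 24.
Given |C| = 12, check: satisfied.
This |C| is below the Plotkin bound.


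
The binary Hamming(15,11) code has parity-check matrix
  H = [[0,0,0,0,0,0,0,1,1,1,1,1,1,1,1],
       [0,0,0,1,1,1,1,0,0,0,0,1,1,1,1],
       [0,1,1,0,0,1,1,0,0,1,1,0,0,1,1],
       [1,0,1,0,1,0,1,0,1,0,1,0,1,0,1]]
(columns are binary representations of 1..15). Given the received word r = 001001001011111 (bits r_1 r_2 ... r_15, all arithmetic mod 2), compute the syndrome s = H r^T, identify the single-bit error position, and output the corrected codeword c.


s = (0, 1, 1, 1)^T, error position = 7, corrected codeword c = 001001101011111

Compute s = H r^T mod 2 one row at a time:
  s_1 = 0 + 1 + 0 + 1 + 1 + 1 + 1 + 1 = 6 ≡ 0 (mod 2).
  s_2 = 0 + 0 + 1 + 0 + 1 + 1 + 1 + 1 = 5 ≡ 1 (mod 2).
  s_3 = 0 + 1 + 1 + 0 + 0 + 1 + 1 + 1 = 5 ≡ 1 (mod 2).
  s_4 = 0 + 1 + 0 + 0 + 1 + 1 + 1 + 1 = 5 ≡ 1 (mod 2).
s = (0, 1, 1, 1)^T — this equals column 7 of H (binary 0111), so error is at position 7.
Correct: flip bit 7 of r = 001001001011111 to get c = 001001101011111.


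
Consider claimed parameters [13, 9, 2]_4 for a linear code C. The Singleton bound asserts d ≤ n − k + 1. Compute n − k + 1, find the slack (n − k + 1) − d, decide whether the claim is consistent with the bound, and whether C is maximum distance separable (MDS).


Singleton RHS = n − k + 1 = 5, slack = 3, bound satisfied, not MDS.

Singleton bound: d ≤ n − k + 1.
Here n = 13, k = 9, so n − k + 1 = 5.
Given d = 2, check d ≤ 5: YES.
Slack = (n − k + 1) − d = 3.
The code is NOT MDS (slack = 3 > 0).
Description: the claimed parameters are [13, 9, 2]_4; such a code would be non-MDS.


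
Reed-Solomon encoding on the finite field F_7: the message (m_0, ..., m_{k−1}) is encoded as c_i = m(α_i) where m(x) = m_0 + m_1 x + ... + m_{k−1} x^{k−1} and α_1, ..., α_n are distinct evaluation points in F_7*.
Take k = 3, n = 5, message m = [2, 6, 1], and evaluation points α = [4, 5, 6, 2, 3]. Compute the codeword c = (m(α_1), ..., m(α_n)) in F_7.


c = [0, 1, 4, 4, 1]

Message polynomial: m(x) = 2 + 6·x + 1·x^2 (mod 7).
For each evaluation point α_i, compute m(α_i) mod 7:
  α_1 = 4: Horner steps 1 → 3 → 0, so m(4) = 0.
  α_2 = 5: Horner steps 1 → 4 → 1, so m(5) = 1.
  α_3 = 6: Horner steps 1 → 5 → 4, so m(6) = 4.
  α_4 = 2: Horner steps 1 → 1 → 4, so m(2) = 4.
  α_5 = 3: Horner steps 1 → 2 → 1, so m(3) = 1.
Codeword c = [0, 1, 4, 4, 1] ∈ F_7^5.


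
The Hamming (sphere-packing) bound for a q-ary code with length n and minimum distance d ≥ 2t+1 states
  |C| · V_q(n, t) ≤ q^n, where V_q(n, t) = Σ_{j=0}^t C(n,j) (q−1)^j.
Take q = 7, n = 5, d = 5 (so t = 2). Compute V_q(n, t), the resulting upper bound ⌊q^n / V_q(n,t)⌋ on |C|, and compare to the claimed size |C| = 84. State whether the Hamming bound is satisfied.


V_q(n, t) = 391, q^n = 16807, Hamming bound = 42, |C| = 84 > bound (violated).

Step 1: Compute V_q(n, t) = Σ_{j=0}^2 C(n, j) (q−1)^j.
  j = 0: C(5,0)·(6)^0 = 1·1 = 1.
  j = 1: C(5,1)·(6)^1 = 5·6 = 30.
  j = 2: C(5,2)·(6)^2 = 10·36 = 360.
  V_q(n, t) = 1 + 30 + 360 = 391.
Step 2: q^n = 7^5 = 16807.
Step 3: Hamming bound ⌊q^n / V_q(n,t)⌋ = ⌊16807/391⌋ = 42.
Step 4: Compare |C| = 84 to 42: violated.
The claimed |C| lies above the Hamming bound, so no 7-ary code of length 5 with d ≥ 5 can have 84 codewords.


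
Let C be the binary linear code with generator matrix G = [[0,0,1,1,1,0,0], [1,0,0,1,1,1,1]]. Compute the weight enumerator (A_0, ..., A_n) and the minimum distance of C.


Weight distribution: A_0 = 1, A_3 = 1, A_4 = 1, A_5 = 1. Minimum distance d = 3.

Enumerate all 2^2 = 4 messages m ∈ F_2^2.
For each, compute codeword c = mG in F_2^7, then tally its weight.
  m = 00 → c = 0000000, weight = 0.
  m = 10 → c = 0011100, weight = 3.
  m = 01 → c = 1001111, weight = 5.
  m = 11 → c = 1010011, weight = 4.
Tally weights:
  weight 0: 1 codewords.
  weight 3: 1 codewords.
  weight 4: 1 codewords.
  weight 5: 1 codewords.
Minimum distance d = smallest w > 0 with A_w > 0 = 3.
Sanity: Σ A_w = 4 = 2^2 = 4 ✓.


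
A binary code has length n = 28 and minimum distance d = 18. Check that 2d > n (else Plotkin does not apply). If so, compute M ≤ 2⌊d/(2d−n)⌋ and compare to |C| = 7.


Plotkin bound M ≤ 4; given |C| = 7 > bound (violated).

Check applicability: 2d = 36, n = 28.
2d − n = 8 > 0, so Plotkin applies.
Compute d/(2d−n) = 18/8 ≈ 2.2500.
⌊d/(2d−n)⌋ = 2.
Plotkin bound: M ≤ 2·2 = 4.
Given |C| = 7, check: VIOLATED.
This |C| is above the Plotkin bound, so no binary code with n = 28, d = 18 and 7 codewords exists.


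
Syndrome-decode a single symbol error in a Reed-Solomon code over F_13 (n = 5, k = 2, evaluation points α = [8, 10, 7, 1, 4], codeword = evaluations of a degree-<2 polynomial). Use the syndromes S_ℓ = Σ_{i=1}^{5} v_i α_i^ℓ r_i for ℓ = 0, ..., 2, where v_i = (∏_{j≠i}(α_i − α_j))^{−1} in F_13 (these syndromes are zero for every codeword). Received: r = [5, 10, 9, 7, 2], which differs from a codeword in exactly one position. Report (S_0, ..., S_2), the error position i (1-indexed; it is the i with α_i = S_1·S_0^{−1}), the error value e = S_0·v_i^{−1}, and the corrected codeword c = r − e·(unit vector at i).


S = (4, 3, 12), error at position 5, error magnitude e = 7, c = [5, 10, 9, 7, 8].

Step 1: column multipliers v_i = (∏_{j≠i}(α_i − α_j))^{−1} mod 13.
  i = 1 (α = 8): (8−10)(8−7)(8−1)(8−4) = (−2)·1·7·4 = −56 ≡ 9, so v_1 = 9^{−1} = 3 (mod 13).
  i = 2 (α = 10): (10−8)(10−7)(10−1)(10−4) = 2·3·9·6 = 324 ≡ 12, so v_2 = 12^{−1} = 12 (mod 13).
  i = 3 (α = 7): (7−8)(7−10)(7−1)(7−4) = (−1)·(−3)·6·3 = 54 ≡ 2, so v_3 = 2^{−1} = 7 (mod 13).
  i = 4 (α = 1): (1−8)(1−10)(1−7)(1−4) = (−7)·(−9)·(−6)·(−3) = 1134 ≡ 3, so v_4 = 3^{−1} = 9 (mod 13).
  i = 5 (α = 4): (4−8)(4−10)(4−7)(4−1) = (−4)·(−6)·(−3)·3 = −216 ≡ 5, so v_5 = 5^{−1} = 8 (mod 13).
  v = [3, 12, 7, 9, 8].
Step 2: syndromes of r = [5, 10, 9, 7, 2] (all sums mod 13).
  S_0 = Σ v_i r_i = 3·5 + 12·10 + 7·9 + 9·7 + 8·2 = 277 ≡ 4.
  S_1 = Σ v_i α_i r_i = 3·8·5 + 12·10·10 + 7·7·9 + 9·1·7 + 8·4·2 = 1888 ≡ 3.
  α_i^2 mod 13 = [12, 9, 10, 1, 3].
  S_2 = Σ v_i α_i^2 r_i = 3·12·5 + 12·9·10 + 7·10·9 + 9·1·7 + 8·3·2 = 2001 ≡ 12.
  S = (4, 3, 12) ≠ 0, so r is not a codeword (an error is present).
Step 3: locate the error. For a single error e at position i, S_ℓ = v_i·e·α_i^ℓ, so α_err = S_1/S_0.
  S_0^{−1} = 4^{−1} = 10 (mod 13), so α_err = 3·10 = 30 ≡ 4 = α_5. Error position i = 5.
  Consistency check: S_2/S_1 = 12·9 = 108 ≡ 4 = α_err ✓ (single-error assumption holds).
Step 4: error magnitude e = S_0/v_5 = S_0·∏_{j≠5}(α_5 − α_j) = 4·5 = 20 ≡ 7 (mod 13).
Step 5: correct position 5: c_5 = r_5 − e = 2 − 7 ≡ 8 (mod 13). Hence c = [5, 10, 9, 7, 8].
  Check: interpolating c through the α_i gives m(x) = 11 + 9·x (degree < 2) with m(α_i) = c_i for every i, so c is indeed a codeword.


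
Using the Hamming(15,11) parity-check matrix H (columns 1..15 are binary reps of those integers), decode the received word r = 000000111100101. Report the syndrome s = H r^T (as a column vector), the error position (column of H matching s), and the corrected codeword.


s = (1, 1, 1, 0)^T, error position = 14, corrected codeword c = 000000111100111

Compute s = H r^T mod 2 one row at a time:
  s_1 = 1 + 1 + 1 + 0 + 0 + 1 + 0 + 1 = 5 ≡ 1 (mod 2).
  s_2 = 0 + 0 + 0 + 1 + 0 + 1 + 0 + 1 = 3 ≡ 1 (mod 2).
  s_3 = 0 + 0 + 0 + 1 + 1 + 0 + 0 + 1 = 3 ≡ 1 (mod 2).
  s_4 = 0 + 0 + 0 + 1 + 1 + 0 + 1 + 1 = 4 ≡ 0 (mod 2).
s = (1, 1, 1, 0)^T — this equals column 14 of H (binary 1110), so error is at position 14.
Correct: flip bit 14 of r = 000000111100101 to get c = 000000111100111.


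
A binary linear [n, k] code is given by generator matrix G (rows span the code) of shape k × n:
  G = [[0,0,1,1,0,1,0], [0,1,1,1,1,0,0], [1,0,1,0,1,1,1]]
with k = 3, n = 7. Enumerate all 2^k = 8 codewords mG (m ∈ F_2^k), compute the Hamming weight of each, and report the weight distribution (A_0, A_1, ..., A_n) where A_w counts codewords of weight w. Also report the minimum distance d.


Weight distribution: A_0 = 1, A_3 = 2, A_4 = 3, A_5 = 2. Minimum distance d = 3.

Enumerate all 2^3 = 8 messages m ∈ F_2^3.
For each, compute codeword c = mG in F_2^7, then tally its weight.
  m = 000 → c = 0000000, weight = 0.
  m = 100 → c = 0011010, weight = 3.
  m = 010 → c = 0111100, weight = 4.
  m = 110 → c = 0100110, weight = 3.
  m = 001 → c = 1010111, weight = 5.
  m = 101 → c = 1001101, weight = 4.
  m = 011 → c = 1101011, weight = 5.
  m = 111 → c = 1110001, weight = 4.
Tally weights:
  weight 0: 1 codewords.
  weight 3: 2 codewords.
  weight 4: 3 codewords.
  weight 5: 2 codewords.
Minimum distance d = smallest w > 0 with A_w > 0 = 3.
Sanity: Σ A_w = 8 = 2^3 = 8 ✓.


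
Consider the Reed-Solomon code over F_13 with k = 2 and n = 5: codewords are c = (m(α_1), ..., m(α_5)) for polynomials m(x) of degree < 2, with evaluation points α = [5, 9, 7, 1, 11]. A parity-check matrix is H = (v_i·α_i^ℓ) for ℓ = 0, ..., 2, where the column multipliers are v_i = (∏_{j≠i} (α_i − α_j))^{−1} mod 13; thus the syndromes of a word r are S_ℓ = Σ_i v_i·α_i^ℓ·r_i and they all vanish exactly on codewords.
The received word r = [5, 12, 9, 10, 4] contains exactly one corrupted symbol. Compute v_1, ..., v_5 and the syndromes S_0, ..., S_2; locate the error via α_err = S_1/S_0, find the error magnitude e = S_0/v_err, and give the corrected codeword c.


S = (6, 2, 5), error at position 2, error magnitude e = 12, c = [5, 0, 9, 10, 4].

Step 1: column multipliers v_i = (∏_{j≠i}(α_i − α_j))^{−1} mod 13.
  i = 1 (α = 5): (5−9)(5−7)(5−1)(5−11) = (−4)·(−2)·4·(−6) = −192 ≡ 3, so v_1 = 3^{−1} = 9 (mod 13).
  i = 2 (α = 9): (9−5)(9−7)(9−1)(9−11) = 4·2·8·(−2) = −128 ≡ 2, so v_2 = 2^{−1} = 7 (mod 13).
  i = 3 (α = 7): (7−5)(7−9)(7−1)(7−11) = 2·(−2)·6·(−4) = 96 ≡ 5, so v_3 = 5^{−1} = 8 (mod 13).
  i = 4 (α = 1): (1−5)(1−9)(1−7)(1−11) = (−4)·(−8)·(−6)·(−10) = 1920 ≡ 9, so v_4 = 9^{−1} = 3 (mod 13).
  i = 5 (α = 11): (11−5)(11−9)(11−7)(11−1) = 6·2·4·10 = 480 ≡ 12, so v_5 = 12^{−1} = 12 (mod 13).
  v = [9, 7, 8, 3, 12].
Step 2: syndromes of r = [5, 12, 9, 10, 4] (all sums mod 13).
  S_0 = Σ v_i r_i = 9·5 + 7·12 + 8·9 + 3·10 + 12·4 = 279 ≡ 6.
  S_1 = Σ v_i α_i r_i = 9·5·5 + 7·9·12 + 8·7·9 + 3·1·10 + 12·11·4 = 2043 ≡ 2.
  α_i^2 mod 13 = [12, 3, 10, 1, 4].
  S_2 = Σ v_i α_i^2 r_i = 9·12·5 + 7·3·12 + 8·10·9 + 3·1·10 + 12·4·4 = 1734 ≡ 5.
  S = (6, 2, 5) ≠ 0, so r is not a codeword (an error is present).
Step 3: locate the error. For a single error e at position i, S_ℓ = v_i·e·α_i^ℓ, so α_err = S_1/S_0.
  S_0^{−1} = 6^{−1} = 11 (mod 13), so α_err = 2·11 = 22 ≡ 9 = α_2. Error position i = 2.
  Consistency check: S_2/S_1 = 5·7 = 35 ≡ 9 = α_err ✓ (single-error assumption holds).
Step 4: error magnitude e = S_0/v_2 = S_0·∏_{j≠2}(α_2 − α_j) = 6·2 = 12 ≡ 12 (mod 13).
Step 5: correct position 2: c_2 = r_2 − e = 12 − 12 ≡ 0 (mod 13). Hence c = [5, 0, 9, 10, 4].
  Check: interpolating c through the α_i gives m(x) = 8 + 2·x (degree < 2) with m(α_i) = c_i for every i, so c is indeed a codeword.


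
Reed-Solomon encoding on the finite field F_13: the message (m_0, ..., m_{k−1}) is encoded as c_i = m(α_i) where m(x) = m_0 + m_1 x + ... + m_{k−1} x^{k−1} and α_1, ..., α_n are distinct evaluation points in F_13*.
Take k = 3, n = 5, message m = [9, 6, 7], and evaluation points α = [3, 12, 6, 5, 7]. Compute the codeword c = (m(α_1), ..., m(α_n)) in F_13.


c = [12, 10, 11, 6, 4]

Message polynomial: m(x) = 9 + 6·x + 7·x^2 (mod 13).
For each evaluation point α_i, compute m(α_i) mod 13:
  α_1 = 3: Horner steps 7 → 1 → 12, so m(3) = 12.
  α_2 = 12: Horner steps 7 → 12 → 10, so m(12) = 10.
  α_3 = 6: Horner steps 7 → 9 → 11, so m(6) = 11.
  α_4 = 5: Horner steps 7 → 2 → 6, so m(5) = 6.
  α_5 = 7: Horner steps 7 → 3 → 4, so m(7) = 4.
Codeword c = [12, 10, 11, 6, 4] ∈ F_13^5.


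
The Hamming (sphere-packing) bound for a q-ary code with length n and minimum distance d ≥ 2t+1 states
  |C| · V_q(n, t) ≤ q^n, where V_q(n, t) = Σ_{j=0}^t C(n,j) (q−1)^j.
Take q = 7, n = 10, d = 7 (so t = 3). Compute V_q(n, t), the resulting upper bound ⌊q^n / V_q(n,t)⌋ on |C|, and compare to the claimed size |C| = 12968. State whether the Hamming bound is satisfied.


V_q(n, t) = 27601, q^n = 282475249, Hamming bound = 10234, |C| = 12968 > bound (violated).

Step 1: Compute V_q(n, t) = Σ_{j=0}^3 C(n, j) (q−1)^j.
  j = 0: C(10,0)·(6)^0 = 1·1 = 1.
  j = 1: C(10,1)·(6)^1 = 10·6 = 60.
  j = 2: C(10,2)·(6)^2 = 45·36 = 1620.
  j = 3: C(10,3)·(6)^3 = 120·216 = 25920.
  V_q(n, t) = 1 + 60 + 1620 + 25920 = 27601.
Step 2: q^n = 7^10 = 282475249.
Step 3: Hamming bound ⌊q^n / V_q(n,t)⌋ = ⌊282475249/27601⌋ = 10234.
Step 4: Compare |C| = 12968 to 10234: violated.
The claimed |C| lies above the Hamming bound, so no 7-ary code of length 10 with d ≥ 7 can have 12968 codewords.


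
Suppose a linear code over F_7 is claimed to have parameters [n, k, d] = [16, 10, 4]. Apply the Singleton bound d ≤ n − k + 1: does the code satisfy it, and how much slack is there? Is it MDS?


Singleton RHS = n − k + 1 = 7, slack = 3, bound satisfied, not MDS.

Singleton bound: d ≤ n − k + 1.
Here n = 16, k = 10, so n − k + 1 = 7.
Given d = 4, check d ≤ 7: YES.
Slack = (n − k + 1) − d = 3.
The code is NOT MDS (slack = 3 > 0).
Description: the claimed parameters are [16, 10, 4]_7; such a code would be non-MDS.


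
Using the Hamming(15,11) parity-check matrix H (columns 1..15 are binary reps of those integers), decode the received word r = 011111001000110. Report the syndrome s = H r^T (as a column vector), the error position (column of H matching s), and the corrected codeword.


s = (1, 1, 0, 0)^T, error position = 12, corrected codeword c = 011111001001110

Compute s = H r^T mod 2 one row at a time:
  s_1 = 0 + 1 + 0 + 0 + 0 + 1 + 1 + 0 = 3 ≡ 1 (mod 2).
  s_2 = 1 + 1 + 1 + 0 + 0 + 1 + 1 + 0 = 5 ≡ 1 (mod 2).
  s_3 = 1 + 1 + 1 + 0 + 0 + 0 + 1 + 0 = 4 ≡ 0 (mod 2).
  s_4 = 0 + 1 + 1 + 0 + 1 + 0 + 1 + 0 = 4 ≡ 0 (mod 2).
s = (1, 1, 0, 0)^T — this equals column 12 of H (binary 1100), so error is at position 12.
Correct: flip bit 12 of r = 011111001000110 to get c = 011111001001110.


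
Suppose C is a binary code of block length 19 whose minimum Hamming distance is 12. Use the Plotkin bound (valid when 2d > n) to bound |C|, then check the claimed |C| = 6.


Plotkin bound M ≤ 4; given |C| = 6 > bound (violated).

Check applicability: 2d = 24, n = 19.
2d − n = 5 > 0, so Plotkin applies.
Compute d/(2d−n) = 12/5 ≈ 2.4000.
⌊d/(2d−n)⌋ = 2.
Plotkin bound: M ≤ 2·2 = 4.
Given |C| = 6, check: VIOLATED.
This |C| is above the Plotkin bound, so no binary code with n = 19, d = 12 and 6 codewords exists.


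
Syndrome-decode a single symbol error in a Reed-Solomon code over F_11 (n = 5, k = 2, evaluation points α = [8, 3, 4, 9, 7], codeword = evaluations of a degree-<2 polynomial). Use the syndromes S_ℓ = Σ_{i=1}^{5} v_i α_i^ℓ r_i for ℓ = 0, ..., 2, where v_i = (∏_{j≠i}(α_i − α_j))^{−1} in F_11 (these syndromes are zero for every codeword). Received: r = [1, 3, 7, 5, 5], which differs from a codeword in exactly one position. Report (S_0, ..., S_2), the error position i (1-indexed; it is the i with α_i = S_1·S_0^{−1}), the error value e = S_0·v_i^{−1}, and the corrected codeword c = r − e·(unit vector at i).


S = (4, 6, 9), error at position 5, error magnitude e = 8, c = [1, 3, 7, 5, 8].

Step 1: column multipliers v_i = (∏_{j≠i}(α_i − α_j))^{−1} mod 11.
  i = 1 (α = 8): (8−3)(8−4)(8−9)(8−7) = 5·4·(−1)·1 = −20 ≡ 2, so v_1 = 2^{−1} = 6 (mod 11).
  i = 2 (α = 3): (3−8)(3−4)(3−9)(3−7) = (−5)·(−1)·(−6)·(−4) = 120 ≡ 10, so v_2 = 10^{−1} = 10 (mod 11).
  i = 3 (α = 4): (4−8)(4−3)(4−9)(4−7) = (−4)·1·(−5)·(−3) = −60 ≡ 6, so v_3 = 6^{−1} = 2 (mod 11).
  i = 4 (α = 9): (9−8)(9−3)(9−4)(9−7) = 1·6·5·2 = 60 ≡ 5, so v_4 = 5^{−1} = 9 (mod 11).
  i = 5 (α = 7): (7−8)(7−3)(7−4)(7−9) = (−1)·4·3·(−2) = 24 ≡ 2, so v_5 = 2^{−1} = 6 (mod 11).
  v = [6, 10, 2, 9, 6].
Step 2: syndromes of r = [1, 3, 7, 5, 5] (all sums mod 11).
  S_0 = Σ v_i r_i = 6·1 + 10·3 + 2·7 + 9·5 + 6·5 = 125 ≡ 4.
  S_1 = Σ v_i α_i r_i = 6·8·1 + 10·3·3 + 2·4·7 + 9·9·5 + 6·7·5 = 809 ≡ 6.
  α_i^2 mod 11 = [9, 9, 5, 4, 5].
  S_2 = Σ v_i α_i^2 r_i = 6·9·1 + 10·9·3 + 2·5·7 + 9·4·5 + 6·5·5 = 724 ≡ 9.
  S = (4, 6, 9) ≠ 0, so r is not a codeword (an error is present).
Step 3: locate the error. For a single error e at position i, S_ℓ = v_i·e·α_i^ℓ, so α_err = S_1/S_0.
  S_0^{−1} = 4^{−1} = 3 (mod 11), so α_err = 6·3 = 18 ≡ 7 = α_5. Error position i = 5.
  Consistency check: S_2/S_1 = 9·2 = 18 ≡ 7 = α_err ✓ (single-error assumption holds).
Step 4: error magnitude e = S_0/v_5 = S_0·∏_{j≠5}(α_5 − α_j) = 4·2 = 8 ≡ 8 (mod 11).
Step 5: correct position 5: c_5 = r_5 − e = 5 − 8 ≡ 8 (mod 11). Hence c = [1, 3, 7, 5, 8].
  Check: interpolating c through the α_i gives m(x) = 2 + 4·x (degree < 2) with m(α_i) = c_i for every i, so c is indeed a codeword.


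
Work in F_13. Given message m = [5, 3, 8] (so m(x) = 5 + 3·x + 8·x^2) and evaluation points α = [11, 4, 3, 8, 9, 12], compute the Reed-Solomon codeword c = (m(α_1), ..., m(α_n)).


c = [5, 2, 8, 8, 4, 10]

Message polynomial: m(x) = 5 + 3·x + 8·x^2 (mod 13).
For each evaluation point α_i, compute m(α_i) mod 13:
  α_1 = 11: Horner steps 8 → 0 → 5, so m(11) = 5.
  α_2 = 4: Horner steps 8 → 9 → 2, so m(4) = 2.
  α_3 = 3: Horner steps 8 → 1 → 8, so m(3) = 8.
  α_4 = 8: Horner steps 8 → 2 → 8, so m(8) = 8.
  α_5 = 9: Horner steps 8 → 10 → 4, so m(9) = 4.
  α_6 = 12: Horner steps 8 → 8 → 10, so m(12) = 10.
Codeword c = [5, 2, 8, 8, 4, 10] ∈ F_13^6.


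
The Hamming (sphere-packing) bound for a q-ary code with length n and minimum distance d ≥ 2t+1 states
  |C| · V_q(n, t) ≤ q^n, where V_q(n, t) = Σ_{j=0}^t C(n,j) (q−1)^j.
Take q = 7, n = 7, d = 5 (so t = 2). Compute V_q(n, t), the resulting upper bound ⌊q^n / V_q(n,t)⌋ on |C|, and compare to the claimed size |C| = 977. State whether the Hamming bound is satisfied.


V_q(n, t) = 799, q^n = 823543, Hamming bound = 1030, |C| = 977 ≤ bound (satisfied).

Step 1: Compute V_q(n, t) = Σ_{j=0}^2 C(n, j) (q−1)^j.
  j = 0: C(7,0)·(6)^0 = 1·1 = 1.
  j = 1: C(7,1)·(6)^1 = 7·6 = 42.
  j = 2: C(7,2)·(6)^2 = 21·36 = 756.
  V_q(n, t) = 1 + 42 + 756 = 799.
Step 2: q^n = 7^7 = 823543.
Step 3: Hamming bound ⌊q^n / V_q(n,t)⌋ = ⌊823543/799⌋ = 1030.
Step 4: Compare |C| = 977 to 1030: satisfied.
The claimed |C| lies below the Hamming bound.


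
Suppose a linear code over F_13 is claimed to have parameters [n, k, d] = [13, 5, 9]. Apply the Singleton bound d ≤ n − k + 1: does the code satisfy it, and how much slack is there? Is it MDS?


Singleton RHS = n − k + 1 = 9, slack = 0, bound satisfied, MDS.

Singleton bound: d ≤ n − k + 1.
Here n = 13, k = 5, so n − k + 1 = 9.
Given d = 9, check d ≤ 9: YES.
Slack = (n − k + 1) − d = 0.
The code is MDS (slack = 0).
Description: the claimed parameters are [13, 5, 9]_13; such a code would be MDS (meets Singleton bound).


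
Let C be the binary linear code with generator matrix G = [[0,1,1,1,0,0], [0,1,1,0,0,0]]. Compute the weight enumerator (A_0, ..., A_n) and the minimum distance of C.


Weight distribution: A_0 = 1, A_1 = 1, A_2 = 1, A_3 = 1. Minimum distance d = 1.

Enumerate all 2^2 = 4 messages m ∈ F_2^2.
For each, compute codeword c = mG in F_2^6, then tally its weight.
  m = 00 → c = 000000, weight = 0.
  m = 10 → c = 011100, weight = 3.
  m = 01 → c = 011000, weight = 2.
  m = 11 → c = 000100, weight = 1.
Tally weights:
  weight 0: 1 codewords.
  weight 1: 1 codewords.
  weight 2: 1 codewords.
  weight 3: 1 codewords.
Minimum distance d = smallest w > 0 with A_w > 0 = 1.
Sanity: Σ A_w = 4 = 2^2 = 4 ✓.


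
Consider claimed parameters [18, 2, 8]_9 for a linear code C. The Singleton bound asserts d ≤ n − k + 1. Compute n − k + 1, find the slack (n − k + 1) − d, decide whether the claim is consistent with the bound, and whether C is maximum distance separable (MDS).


Singleton RHS = n − k + 1 = 17, slack = 9, bound satisfied, not MDS.

Singleton bound: d ≤ n − k + 1.
Here n = 18, k = 2, so n − k + 1 = 17.
Given d = 8, check d ≤ 17: YES.
Slack = (n − k + 1) − d = 9.
The code is NOT MDS (slack = 9 > 0).
Description: the claimed parameters are [18, 2, 8]_9; such a code would be non-MDS.


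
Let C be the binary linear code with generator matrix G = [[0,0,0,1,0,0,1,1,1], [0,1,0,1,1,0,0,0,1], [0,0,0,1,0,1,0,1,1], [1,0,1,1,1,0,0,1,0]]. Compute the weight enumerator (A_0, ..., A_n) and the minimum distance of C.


Weight distribution: A_0 = 1, A_2 = 1, A_4 = 5, A_5 = 6, A_6 = 1, A_7 = 2. Minimum distance d = 2.

Enumerate all 2^4 = 16 messages m ∈ F_2^4.
For each, compute codeword c = mG in F_2^9, then tally its weight.
  m = 0000 → c = 000000000, weight = 0.
  m = 1000 → c = 000100111, weight = 4.
  m = 0100 → c = 010110001, weight = 4.
  m = 1100 → c = 010010110, weight = 4.
  m = 0010 → c = 000101011, weight = 4.
  m = 1010 → c = 000001100, weight = 2.
  m = 0110 → c = 010011010, weight = 4.
  m = 1110 → c = 010111101, weight = 6.
  m = 0001 → c = 101110010, weight = 5.
  m = 1001 → c = 101010101, weight = 5.
  m = 0101 → c = 111000011, weight = 5.
  m = 1101 → c = 111100100, weight = 5.
  m = 0011 → c = 101011001, weight = 5.
  m = 1011 → c = 101111110, weight = 7.
  m = 0111 → c = 111101000, weight = 5.
  m = 1111 → c = 111001111, weight = 7.
Tally weights:
  weight 0: 1 codewords.
  weight 2: 1 codewords.
  weight 4: 5 codewords.
  weight 5: 6 codewords.
  weight 6: 1 codewords.
  weight 7: 2 codewords.
Minimum distance d = smallest w > 0 with A_w > 0 = 2.
Sanity: Σ A_w = 16 = 2^4 = 16 ✓.


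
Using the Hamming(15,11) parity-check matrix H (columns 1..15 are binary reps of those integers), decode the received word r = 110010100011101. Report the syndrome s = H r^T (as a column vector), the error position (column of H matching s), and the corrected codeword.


s = (0, 1, 0, 0)^T, error position = 4, corrected codeword c = 110110100011101

Compute s = H r^T mod 2 one row at a time:
  s_1 = 0 + 0 + 0 + 1 + 1 + 1 + 0 + 1 = 4 ≡ 0 (mod 2).
  s_2 = 0 + 1 + 0 + 1 + 1 + 1 + 0 + 1 = 5 ≡ 1 (mod 2).
  s_3 = 1 + 0 + 0 + 1 + 0 + 1 + 0 + 1 = 4 ≡ 0 (mod 2).
  s_4 = 1 + 0 + 1 + 1 + 0 + 1 + 1 + 1 = 6 ≡ 0 (mod 2).
s = (0, 1, 0, 0)^T — this equals column 4 of H (binary 0100), so error is at position 4.
Correct: flip bit 4 of r = 110010100011101 to get c = 110110100011101.


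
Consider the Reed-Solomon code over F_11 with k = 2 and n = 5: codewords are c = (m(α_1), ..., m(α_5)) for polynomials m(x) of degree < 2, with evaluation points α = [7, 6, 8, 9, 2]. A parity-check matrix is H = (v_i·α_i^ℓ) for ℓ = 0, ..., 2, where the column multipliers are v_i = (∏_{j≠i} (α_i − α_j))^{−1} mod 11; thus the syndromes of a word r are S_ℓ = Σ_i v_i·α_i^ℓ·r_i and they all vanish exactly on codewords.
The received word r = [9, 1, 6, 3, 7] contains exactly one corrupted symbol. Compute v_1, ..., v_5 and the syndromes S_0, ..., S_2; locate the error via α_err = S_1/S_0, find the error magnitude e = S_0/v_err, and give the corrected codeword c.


S = (4, 8, 5), error at position 5, error magnitude e = 5, c = [9, 1, 6, 3, 2].

Step 1: column multipliers v_i = (∏_{j≠i}(α_i − α_j))^{−1} mod 11.
  i = 1 (α = 7): (7−6)(7−8)(7−9)(7−2) = 1·(−1)·(−2)·5 = 10 ≡ 10, so v_1 = 10^{−1} = 10 (mod 11).
  i = 2 (α = 6): (6−7)(6−8)(6−9)(6−2) = (−1)·(−2)·(−3)·4 = −24 ≡ 9, so v_2 = 9^{−1} = 5 (mod 11).
  i = 3 (α = 8): (8−7)(8−6)(8−9)(8−2) = 1·2·(−1)·6 = −12 ≡ 10, so v_3 = 10^{−1} = 10 (mod 11).
  i = 4 (α = 9): (9−7)(9−6)(9−8)(9−2) = 2·3·1·7 = 42 ≡ 9, so v_4 = 9^{−1} = 5 (mod 11).
  i = 5 (α = 2): (2−7)(2−6)(2−8)(2−9) = (−5)·(−4)·(−6)·(−7) = 840 ≡ 4, so v_5 = 4^{−1} = 3 (mod 11).
  v = [10, 5, 10, 5, 3].
Step 2: syndromes of r = [9, 1, 6, 3, 7] (all sums mod 11).
  S_0 = Σ v_i r_i = 10·9 + 5·1 + 10·6 + 5·3 + 3·7 = 191 ≡ 4.
  S_1 = Σ v_i α_i r_i = 10·7·9 + 5·6·1 + 10·8·6 + 5·9·3 + 3·2·7 = 1317 ≡ 8.
  α_i^2 mod 11 = [5, 3, 9, 4, 4].
  S_2 = Σ v_i α_i^2 r_i = 10·5·9 + 5·3·1 + 10·9·6 + 5·4·3 + 3·4·7 = 1149 ≡ 5.
  S = (4, 8, 5) ≠ 0, so r is not a codeword (an error is present).
Step 3: locate the error. For a single error e at position i, S_ℓ = v_i·e·α_i^ℓ, so α_err = S_1/S_0.
  S_0^{−1} = 4^{−1} = 3 (mod 11), so α_err = 8·3 = 24 ≡ 2 = α_5. Error position i = 5.
  Consistency check: S_2/S_1 = 5·7 = 35 ≡ 2 = α_err ✓ (single-error assumption holds).
Step 4: error magnitude e = S_0/v_5 = S_0·∏_{j≠5}(α_5 − α_j) = 4·4 = 16 ≡ 5 (mod 11).
Step 5: correct position 5: c_5 = r_5 − e = 7 − 5 ≡ 2 (mod 11). Hence c = [9, 1, 6, 3, 2].
  Check: interpolating c through the α_i gives m(x) = 8 + 8·x (degree < 2) with m(α_i) = c_i for every i, so c is indeed a codeword.


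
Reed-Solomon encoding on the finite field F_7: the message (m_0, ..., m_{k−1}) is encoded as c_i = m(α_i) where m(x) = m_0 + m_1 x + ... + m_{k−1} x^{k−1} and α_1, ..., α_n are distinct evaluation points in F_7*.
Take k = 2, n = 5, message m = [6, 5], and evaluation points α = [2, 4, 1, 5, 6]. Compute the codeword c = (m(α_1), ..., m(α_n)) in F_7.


c = [2, 5, 4, 3, 1]

Message polynomial: m(x) = 6 + 5·x (mod 7).
For each evaluation point α_i, compute m(α_i) mod 7:
  α_1 = 2: Horner steps 5 → 2, so m(2) = 2.
  α_2 = 4: Horner steps 5 → 5, so m(4) = 5.
  α_3 = 1: Horner steps 5 → 4, so m(1) = 4.
  α_4 = 5: Horner steps 5 → 3, so m(5) = 3.
  α_5 = 6: Horner steps 5 → 1, so m(6) = 1.
Codeword c = [2, 5, 4, 3, 1] ∈ F_7^5.


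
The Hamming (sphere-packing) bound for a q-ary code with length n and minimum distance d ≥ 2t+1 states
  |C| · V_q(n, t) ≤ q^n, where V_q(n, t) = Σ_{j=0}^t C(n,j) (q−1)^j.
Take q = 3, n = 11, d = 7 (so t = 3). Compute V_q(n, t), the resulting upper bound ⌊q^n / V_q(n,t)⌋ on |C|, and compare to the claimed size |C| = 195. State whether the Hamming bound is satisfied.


V_q(n, t) = 1563, q^n = 177147, Hamming bound = 113, |C| = 195 > bound (violated).

Step 1: Compute V_q(n, t) = Σ_{j=0}^3 C(n, j) (q−1)^j.
  j = 0: C(11,0)·(2)^0 = 1·1 = 1.
  j = 1: C(11,1)·(2)^1 = 11·2 = 22.
  j = 2: C(11,2)·(2)^2 = 55·4 = 220.
  j = 3: C(11,3)·(2)^3 = 165·8 = 1320.
  V_q(n, t) = 1 + 22 + 220 + 1320 = 1563.
Step 2: q^n = 3^11 = 177147.
Step 3: Hamming bound ⌊q^n / V_q(n,t)⌋ = ⌊177147/1563⌋ = 113.
Step 4: Compare |C| = 195 to 113: violated.
The claimed |C| lies above the Hamming bound, so no 3-ary code of length 11 with d ≥ 7 can have 195 codewords.


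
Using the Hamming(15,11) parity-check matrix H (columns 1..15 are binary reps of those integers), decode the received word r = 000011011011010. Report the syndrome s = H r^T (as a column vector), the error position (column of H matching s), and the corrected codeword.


s = (1, 0, 1, 1)^T, error position = 11, corrected codeword c = 000011011001010

Compute s = H r^T mod 2 one row at a time:
  s_1 = 1 + 1 + 0 + 1 + 1 + 0 + 1 + 0 = 5 ≡ 1 (mod 2).
  s_2 = 0 + 1 + 1 + 0 + 1 + 0 + 1 + 0 = 4 ≡ 0 (mod 2).
  s_3 = 0 + 0 + 1 + 0 + 0 + 1 + 1 + 0 = 3 ≡ 1 (mod 2).
  s_4 = 0 + 0 + 1 + 0 + 1 + 1 + 0 + 0 = 3 ≡ 1 (mod 2).
s = (1, 0, 1, 1)^T — this equals column 11 of H (binary 1011), so error is at position 11.
Correct: flip bit 11 of r = 000011011011010 to get c = 000011011001010.


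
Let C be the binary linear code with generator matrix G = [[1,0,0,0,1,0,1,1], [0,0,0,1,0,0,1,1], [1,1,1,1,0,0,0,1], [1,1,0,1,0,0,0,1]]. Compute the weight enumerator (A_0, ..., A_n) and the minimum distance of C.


Weight distribution: A_0 = 1, A_1 = 1, A_3 = 4, A_4 = 7, A_5 = 3. Minimum distance d = 1.

Enumerate all 2^4 = 16 messages m ∈ F_2^4.
For each, compute codeword c = mG in F_2^8, then tally its weight.
  m = 0000 → c = 00000000, weight = 0.
  m = 1000 → c = 10001011, weight = 4.
  m = 0100 → c = 00010011, weight = 3.
  m = 1100 → c = 10011000, weight = 3.
  m = 0010 → c = 11110001, weight = 5.
  m = 1010 → c = 01111010, weight = 5.
  m = 0110 → c = 11100010, weight = 4.
  m = 1110 → c = 01101001, weight = 4.
  m = 0001 → c = 11010001, weight = 4.
  m = 1001 → c = 01011010, weight = 4.
  m = 0101 → c = 11000010, weight = 3.
  m = 1101 → c = 01001001, weight = 3.
  m = 0011 → c = 00100000, weight = 1.
  m = 1011 → c = 10101011, weight = 5.
  m = 0111 → c = 00110011, weight = 4.
  m = 1111 → c = 10111000, weight = 4.
Tally weights:
  weight 0: 1 codewords.
  weight 1: 1 codewords.
  weight 3: 4 codewords.
  weight 4: 7 codewords.
  weight 5: 3 codewords.
Minimum distance d = smallest w > 0 with A_w > 0 = 1.
Sanity: Σ A_w = 16 = 2^4 = 16 ✓.


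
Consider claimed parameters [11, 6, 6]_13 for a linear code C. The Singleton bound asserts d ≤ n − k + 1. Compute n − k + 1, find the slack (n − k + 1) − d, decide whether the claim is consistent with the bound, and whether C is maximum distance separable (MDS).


Singleton RHS = n − k + 1 = 6, slack = 0, bound satisfied, MDS.

Singleton bound: d ≤ n − k + 1.
Here n = 11, k = 6, so n − k + 1 = 6.
Given d = 6, check d ≤ 6: YES.
Slack = (n − k + 1) − d = 0.
The code is MDS (slack = 0).
Description: the claimed parameters are [11, 6, 6]_13; such a code would be MDS (meets Singleton bound).


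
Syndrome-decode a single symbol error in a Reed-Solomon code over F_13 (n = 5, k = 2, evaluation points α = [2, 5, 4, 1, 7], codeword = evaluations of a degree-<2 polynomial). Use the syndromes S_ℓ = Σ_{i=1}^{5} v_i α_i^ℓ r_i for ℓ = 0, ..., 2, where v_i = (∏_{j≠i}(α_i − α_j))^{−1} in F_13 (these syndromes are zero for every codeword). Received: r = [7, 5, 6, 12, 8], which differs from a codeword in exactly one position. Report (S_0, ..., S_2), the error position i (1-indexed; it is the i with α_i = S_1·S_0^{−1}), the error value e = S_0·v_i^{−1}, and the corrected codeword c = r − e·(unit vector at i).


S = (7, 2, 8), error at position 3, error magnitude e = 9, c = [7, 5, 10, 12, 8].

Step 1: column multipliers v_i = (∏_{j≠i}(α_i − α_j))^{−1} mod 13.
  i = 1 (α = 2): (2−5)(2−4)(2−1)(2−7) = (−3)·(−2)·1·(−5) = −30 ≡ 9, so v_1 = 9^{−1} = 3 (mod 13).
  i = 2 (α = 5): (5−2)(5−4)(5−1)(5−7) = 3·1·4·(−2) = −24 ≡ 2, so v_2 = 2^{−1} = 7 (mod 13).
  i = 3 (α = 4): (4−2)(4−5)(4−1)(4−7) = 2·(−1)·3·(−3) = 18 ≡ 5, so v_3 = 5^{−1} = 8 (mod 13).
  i = 4 (α = 1): (1−2)(1−5)(1−4)(1−7) = (−1)·(−4)·(−3)·(−6) = 72 ≡ 7, so v_4 = 7^{−1} = 2 (mod 13).
  i = 5 (α = 7): (7−2)(7−5)(7−4)(7−1) = 5·2·3·6 = 180 ≡ 11, so v_5 = 11^{−1} = 6 (mod 13).
  v = [3, 7, 8, 2, 6].
Step 2: syndromes of r = [7, 5, 6, 12, 8] (all sums mod 13).
  S_0 = Σ v_i r_i = 3·7 + 7·5 + 8·6 + 2·12 + 6·8 = 176 ≡ 7.
  S_1 = Σ v_i α_i r_i = 3·2·7 + 7·5·5 + 8·4·6 + 2·1·12 + 6·7·8 = 769 ≡ 2.
  α_i^2 mod 13 = [4, 12, 3, 1, 10].
  S_2 = Σ v_i α_i^2 r_i = 3·4·7 + 7·12·5 + 8·3·6 + 2·1·12 + 6·10·8 = 1152 ≡ 8.
  S = (7, 2, 8) ≠ 0, so r is not a codeword (an error is present).
Step 3: locate the error. For a single error e at position i, S_ℓ = v_i·e·α_i^ℓ, so α_err = S_1/S_0.
  S_0^{−1} = 7^{−1} = 2 (mod 13), so α_err = 2·2 = 4 ≡ 4 = α_3. Error position i = 3.
  Consistency check: S_2/S_1 = 8·7 = 56 ≡ 4 = α_err ✓ (single-error assumption holds).
Step 4: error magnitude e = S_0/v_3 = S_0·∏_{j≠3}(α_3 − α_j) = 7·5 = 35 ≡ 9 (mod 13).
Step 5: correct position 3: c_3 = r_3 − e = 6 − 9 ≡ 10 (mod 13). Hence c = [7, 5, 10, 12, 8].
  Check: interpolating c through the α_i gives m(x) = 4 + 8·x (degree < 2) with m(α_i) = c_i for every i, so c is indeed a codeword.


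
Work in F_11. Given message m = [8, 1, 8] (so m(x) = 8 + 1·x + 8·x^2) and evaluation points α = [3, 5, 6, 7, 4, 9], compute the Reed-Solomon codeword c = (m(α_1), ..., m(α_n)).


c = [6, 4, 5, 0, 8, 5]

Message polynomial: m(x) = 8 + 1·x + 8·x^2 (mod 11).
For each evaluation point α_i, compute m(α_i) mod 11:
  α_1 = 3: Horner steps 8 → 3 → 6, so m(3) = 6.
  α_2 = 5: Horner steps 8 → 8 → 4, so m(5) = 4.
  α_3 = 6: Horner steps 8 → 5 → 5, so m(6) = 5.
  α_4 = 7: Horner steps 8 → 2 → 0, so m(7) = 0.
  α_5 = 4: Horner steps 8 → 0 → 8, so m(4) = 8.
  α_6 = 9: Horner steps 8 → 7 → 5, so m(9) = 5.
Codeword c = [6, 4, 5, 0, 8, 5] ∈ F_11^6.
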